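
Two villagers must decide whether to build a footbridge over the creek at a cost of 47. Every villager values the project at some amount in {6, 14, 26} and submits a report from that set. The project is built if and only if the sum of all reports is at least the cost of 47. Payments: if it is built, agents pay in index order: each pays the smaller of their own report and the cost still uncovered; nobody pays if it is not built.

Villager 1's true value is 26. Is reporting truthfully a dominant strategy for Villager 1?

Check each profile of the others' reports and compare truth against every alternative report.
Others report (6): truth gives 0, best alternative gives 0.
Others report (14): truth gives 0, best alternative gives 0.
Others report (26): truth gives 0, best alternative gives 0.
In every case the truthful report is at least as good as any alternative, so it is a dominant strategy.

Yes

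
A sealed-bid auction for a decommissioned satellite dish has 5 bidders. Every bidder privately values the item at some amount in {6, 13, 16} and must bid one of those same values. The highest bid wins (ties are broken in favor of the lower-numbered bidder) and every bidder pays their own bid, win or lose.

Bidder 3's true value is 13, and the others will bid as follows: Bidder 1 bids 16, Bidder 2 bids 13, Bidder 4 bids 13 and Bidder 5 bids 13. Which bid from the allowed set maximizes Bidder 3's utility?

6

Bid 6: loses but pays 6, utility -6.
Bid 13: loses but pays 13, utility -13.
Bid 16: loses but pays 16, utility -16.
The best choice is 6 with utility -6.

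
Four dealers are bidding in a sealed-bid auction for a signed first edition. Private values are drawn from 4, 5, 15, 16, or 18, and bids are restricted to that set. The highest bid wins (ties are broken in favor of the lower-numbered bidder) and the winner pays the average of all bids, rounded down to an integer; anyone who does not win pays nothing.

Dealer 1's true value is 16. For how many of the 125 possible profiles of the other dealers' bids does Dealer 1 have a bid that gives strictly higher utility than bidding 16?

56

Others bid (4, 4, 4): truth gives 9; bid 4 gives 12 > 9. Violating.
Others bid (4, 4, 5): truth gives 9; bid 5 gives 12 > 9. Violating.
Others bid (4, 4, 18): truth gives 0; bid 18 gives 5 > 0. Violating.
Others bid (4, 5, 4): truth gives 9; bid 5 gives 12 > 9. Violating.
Others bid (4, 4, 15): truth gives 7; no alternative beats it.
Others bid (4, 4, 16): truth gives 6; no alternative beats it.
(Checking all 125 profiles: 56 have a profitable deviation, 69 do not.)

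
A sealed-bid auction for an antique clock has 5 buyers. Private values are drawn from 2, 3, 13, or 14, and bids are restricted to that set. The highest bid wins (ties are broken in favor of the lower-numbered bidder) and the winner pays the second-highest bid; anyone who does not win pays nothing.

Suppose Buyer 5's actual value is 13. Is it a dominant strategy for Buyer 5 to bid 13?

Yes

Check each profile of the others' bids and compare truth against every alternative bid.
Others bid (2, 2, 2, 2): truth gives 11, best alternative gives 11.
Others bid (2, 2, 2, 3): truth gives 10, best alternative gives 10.
Others bid (2, 2, 3, 2): truth gives 10, best alternative gives 10.
Others bid (2, 2, 3, 3): truth gives 10, best alternative gives 10.
Others bid (2, 3, 2, 2): truth gives 10, best alternative gives 10.
Others bid (2, 3, 2, 3): truth gives 10, best alternative gives 10.
(Remaining 250 profiles checked similarly; truth is weakly best in each.)
In every case the truthful bid is at least as good as any alternative, so it is a dominant strategy.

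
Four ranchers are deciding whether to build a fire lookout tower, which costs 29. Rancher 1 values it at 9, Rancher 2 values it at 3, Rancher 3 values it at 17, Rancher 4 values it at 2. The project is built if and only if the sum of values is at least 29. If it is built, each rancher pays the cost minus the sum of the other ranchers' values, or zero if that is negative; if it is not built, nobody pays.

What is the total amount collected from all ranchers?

23

Total value 31 ≥ cost 29, so it is built.
Rancher 1: others sum to 22; max(0, 29 - 22) = 7.
Rancher 2: others sum to 28; max(0, 29 - 28) = 1.
Rancher 3: others sum to 14; max(0, 29 - 14) = 15.
Rancher 4: others sum to 29; max(0, 29 - 29) = 0.
Total collected = 7 + 1 + 15 + 0 = 23.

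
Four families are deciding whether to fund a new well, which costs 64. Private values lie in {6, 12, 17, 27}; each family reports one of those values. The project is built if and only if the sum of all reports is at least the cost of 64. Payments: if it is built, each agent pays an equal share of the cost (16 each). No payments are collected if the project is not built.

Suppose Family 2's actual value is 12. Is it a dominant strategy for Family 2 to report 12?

No

Consider the case where Family 1 reports 12, Family 3 reports 17 and Family 4 reports 27.
Truthful report 12: project built, pays 16, utility 12 - 16 = -4.
Report 6 instead: project not built, utility 0.
Since 0 > -4, reporting 6 is strictly better here, so truthful reporting is not dominant.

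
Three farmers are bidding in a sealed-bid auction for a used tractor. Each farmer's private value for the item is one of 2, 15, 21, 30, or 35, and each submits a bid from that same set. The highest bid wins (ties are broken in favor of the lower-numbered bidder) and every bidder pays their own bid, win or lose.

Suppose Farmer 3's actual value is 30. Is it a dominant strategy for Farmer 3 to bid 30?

Consider the case where Farmer 1 bids 2 and Farmer 2 bids 2.
Truthful bid 30: wins, pays 30, utility 30 - 30 = 0.
Bid 15 instead: wins, pays 15, utility 30 - 15 = 15.
Since 15 > 0, bidding 15 is strictly better here, so truthful bidding is not dominant.

No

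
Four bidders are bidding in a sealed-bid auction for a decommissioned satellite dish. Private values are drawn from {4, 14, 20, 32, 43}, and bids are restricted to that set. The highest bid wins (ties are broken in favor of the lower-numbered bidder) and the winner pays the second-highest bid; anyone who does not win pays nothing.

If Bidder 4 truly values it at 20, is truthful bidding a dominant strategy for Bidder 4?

Check each profile of the others' bids and compare truth against every alternative bid.
Others bid (4, 4, 4): truth gives 16, best alternative gives 16.
Others bid (4, 4, 14): truth gives 6, best alternative gives 6.
Others bid (4, 14, 4): truth gives 6, best alternative gives 6.
Others bid (4, 14, 14): truth gives 6, best alternative gives 6.
Others bid (14, 4, 4): truth gives 6, best alternative gives 6.
Others bid (14, 4, 14): truth gives 6, best alternative gives 6.
(Remaining 119 profiles checked similarly; truth is weakly best in each.)
In every case the truthful bid is at least as good as any alternative, so it is a dominant strategy.

Yes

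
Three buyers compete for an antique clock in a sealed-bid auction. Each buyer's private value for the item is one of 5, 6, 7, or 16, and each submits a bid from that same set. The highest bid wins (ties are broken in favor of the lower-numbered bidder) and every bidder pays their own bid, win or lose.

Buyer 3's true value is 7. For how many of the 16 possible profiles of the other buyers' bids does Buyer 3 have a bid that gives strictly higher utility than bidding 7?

13

Others bid (5, 5): truth gives 0; bid 6 gives 1 > 0. Violating.
Others bid (5, 7): truth gives -7; bid 5 gives -5 > -7. Violating.
Others bid (5, 16): truth gives -7; bid 5 gives -5 > -7. Violating.
Others bid (6, 7): truth gives -7; bid 5 gives -5 > -7. Violating.
Others bid (5, 6): truth gives 0; no alternative beats it.
Others bid (6, 5): truth gives 0; no alternative beats it.
(Checking all 16 profiles: 13 have a profitable deviation, 3 do not.)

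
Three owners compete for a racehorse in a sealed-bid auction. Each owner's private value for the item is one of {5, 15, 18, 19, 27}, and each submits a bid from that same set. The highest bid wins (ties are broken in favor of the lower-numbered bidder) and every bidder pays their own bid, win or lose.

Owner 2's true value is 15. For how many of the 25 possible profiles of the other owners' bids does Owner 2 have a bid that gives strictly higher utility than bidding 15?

Others bid (5, 18): truth gives -15; bid 18 gives -3 > -15. Violating.
Others bid (5, 19): truth gives -15; bid 19 gives -4 > -15. Violating.
Others bid (5, 27): truth gives -15; bid 5 gives -5 > -15. Violating.
Others bid (15, 5): truth gives -15; bid 18 gives -3 > -15. Violating.
Others bid (5, 5): truth gives 0; no alternative beats it.
Others bid (5, 15): truth gives 0; no alternative beats it.
(Checking all 25 profiles: 23 have a profitable deviation, 2 do not.)

23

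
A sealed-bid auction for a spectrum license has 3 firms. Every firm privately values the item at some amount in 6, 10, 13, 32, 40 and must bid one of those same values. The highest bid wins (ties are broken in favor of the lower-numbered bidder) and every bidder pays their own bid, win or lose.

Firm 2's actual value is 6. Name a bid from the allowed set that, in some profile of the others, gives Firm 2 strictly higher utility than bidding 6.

10

Suppose Firm 1 bids 6 and Firm 3 bids 6.
Bid 6: loses but pays 6, utility -6.
Bid 10: wins, pays 10, utility 6 - 10 = -4.
So bidding 10 beats truth here (-4 > -6).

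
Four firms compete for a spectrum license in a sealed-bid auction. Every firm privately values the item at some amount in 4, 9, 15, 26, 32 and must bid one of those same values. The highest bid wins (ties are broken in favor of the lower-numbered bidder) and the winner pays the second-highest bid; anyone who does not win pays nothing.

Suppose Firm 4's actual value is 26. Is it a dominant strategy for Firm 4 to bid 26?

Check each profile of the others' bids and compare truth against every alternative bid.
Others bid (4, 4, 4): truth gives 22, best alternative gives 22.
Others bid (4, 4, 9): truth gives 17, best alternative gives 17.
Others bid (4, 9, 4): truth gives 17, best alternative gives 17.
Others bid (4, 9, 9): truth gives 17, best alternative gives 17.
Others bid (9, 4, 4): truth gives 17, best alternative gives 17.
Others bid (9, 4, 9): truth gives 17, best alternative gives 17.
(Remaining 119 profiles checked similarly; truth is weakly best in each.)
In every case the truthful bid is at least as good as any alternative, so it is a dominant strategy.

Yes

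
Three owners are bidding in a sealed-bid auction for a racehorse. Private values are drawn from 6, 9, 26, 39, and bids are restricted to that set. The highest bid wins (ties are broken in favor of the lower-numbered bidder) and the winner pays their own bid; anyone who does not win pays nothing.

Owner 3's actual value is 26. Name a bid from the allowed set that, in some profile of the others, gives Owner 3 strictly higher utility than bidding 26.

9

Suppose Owner 1 bids 6 and Owner 2 bids 6.
Bid 26: wins, pays 26, utility 26 - 26 = 0.
Bid 9: wins, pays 9, utility 26 - 9 = 17.
So bidding 9 beats truth here (17 > 0).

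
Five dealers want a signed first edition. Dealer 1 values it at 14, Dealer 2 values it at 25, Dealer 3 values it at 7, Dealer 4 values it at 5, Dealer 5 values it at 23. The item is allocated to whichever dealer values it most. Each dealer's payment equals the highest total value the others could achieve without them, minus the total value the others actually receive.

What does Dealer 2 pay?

23

Dealer 2 has the highest value and receives the item.
Without Dealer 2, the item would go to the next-highest value, 23, so the others could achieve 23.
With Dealer 2 present and winning, the others receive nothing, so their total is 0.
Payment = 23 - 0 = 23.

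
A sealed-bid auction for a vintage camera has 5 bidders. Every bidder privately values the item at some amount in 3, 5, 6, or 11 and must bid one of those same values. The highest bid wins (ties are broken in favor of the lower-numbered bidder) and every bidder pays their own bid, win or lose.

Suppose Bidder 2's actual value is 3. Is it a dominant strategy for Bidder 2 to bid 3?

Consider the case where Bidder 1 bids 3, Bidder 3 bids 3, Bidder 4 bids 3 and Bidder 5 bids 3.
Truthful bid 3: loses but pays 3, utility -3.
Bid 5 instead: wins, pays 5, utility 3 - 5 = -2.
Since -2 > -3, bidding 5 is strictly better here, so truthful bidding is not dominant.

No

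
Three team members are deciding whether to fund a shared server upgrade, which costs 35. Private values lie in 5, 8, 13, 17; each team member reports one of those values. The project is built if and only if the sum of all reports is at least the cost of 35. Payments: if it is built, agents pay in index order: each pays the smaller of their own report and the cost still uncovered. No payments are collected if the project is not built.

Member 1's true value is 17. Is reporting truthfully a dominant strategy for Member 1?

Consider the case where Member 2 reports 5 and Member 3 reports 17.
Truthful report 17: project built, pays 17, utility 17 - 17 = 0.
Report 13 instead: project built, pays 13, utility 17 - 13 = 4.
Since 4 > 0, reporting 13 is strictly better here, so truthful reporting is not dominant.

No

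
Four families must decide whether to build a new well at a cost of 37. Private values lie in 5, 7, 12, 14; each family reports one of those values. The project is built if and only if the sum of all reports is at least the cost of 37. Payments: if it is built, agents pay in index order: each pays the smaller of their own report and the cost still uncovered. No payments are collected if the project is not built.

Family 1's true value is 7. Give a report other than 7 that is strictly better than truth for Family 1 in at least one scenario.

5

Suppose Family 2 reports 5, Family 3 reports 14 and Family 4 reports 14.
Report 7: project built, pays 7, utility 7 - 7 = 0.
Report 5: project built, pays 5, utility 7 - 5 = 2.
So reporting 5 beats truth here (2 > 0).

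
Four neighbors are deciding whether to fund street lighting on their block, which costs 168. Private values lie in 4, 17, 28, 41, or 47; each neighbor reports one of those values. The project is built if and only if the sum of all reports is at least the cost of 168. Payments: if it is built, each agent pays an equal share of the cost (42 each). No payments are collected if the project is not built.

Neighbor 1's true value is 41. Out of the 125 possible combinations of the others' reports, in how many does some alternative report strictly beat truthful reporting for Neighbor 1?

Others report (41, 41, 47): truth gives -1; report 4 gives 0 > -1. Violating.
Others report (41, 47, 41): truth gives -1; report 4 gives 0 > -1. Violating.
Others report (41, 47, 47): truth gives -1; report 4 gives 0 > -1. Violating.
Others report (47, 41, 41): truth gives -1; report 4 gives 0 > -1. Violating.
Others report (4, 4, 4): truth gives 0; no alternative beats it.
Others report (4, 4, 17): truth gives 0; no alternative beats it.
(Checking all 125 profiles: 7 have a profitable deviation, 118 do not.)

7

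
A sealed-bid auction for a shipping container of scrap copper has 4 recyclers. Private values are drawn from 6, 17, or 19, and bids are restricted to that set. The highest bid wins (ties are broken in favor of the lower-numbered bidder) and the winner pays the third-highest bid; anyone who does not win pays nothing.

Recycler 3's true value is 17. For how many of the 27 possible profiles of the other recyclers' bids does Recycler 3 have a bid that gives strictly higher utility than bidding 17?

Others bid (6, 6, 19): truth gives 0; bid 19 gives 11 > 0. Violating.
Others bid (6, 17, 6): truth gives 0; bid 19 gives 11 > 0. Violating.
Others bid (17, 6, 6): truth gives 0; bid 19 gives 11 > 0. Violating.
Others bid (6, 6, 6): truth gives 11; no alternative beats it.
Others bid (6, 6, 17): truth gives 11; no alternative beats it.
(Checking all 27 profiles: 3 have a profitable deviation, 24 do not.)

3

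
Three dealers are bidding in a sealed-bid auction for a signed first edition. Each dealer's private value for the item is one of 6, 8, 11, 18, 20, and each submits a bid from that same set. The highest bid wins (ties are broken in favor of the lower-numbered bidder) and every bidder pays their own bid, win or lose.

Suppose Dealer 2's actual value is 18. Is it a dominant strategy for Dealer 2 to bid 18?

Consider the case where Dealer 1 bids 6 and Dealer 3 bids 6.
Truthful bid 18: wins, pays 18, utility 18 - 18 = 0.
Bid 8 instead: wins, pays 8, utility 18 - 8 = 10.
Since 10 > 0, bidding 8 is strictly better here, so truthful bidding is not dominant.

No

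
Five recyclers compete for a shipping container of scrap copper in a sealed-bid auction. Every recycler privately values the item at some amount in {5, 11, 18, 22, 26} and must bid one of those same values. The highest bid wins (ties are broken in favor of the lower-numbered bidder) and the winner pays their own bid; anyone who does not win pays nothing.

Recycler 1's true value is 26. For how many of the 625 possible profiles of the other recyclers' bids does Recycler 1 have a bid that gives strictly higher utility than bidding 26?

Others bid (5, 5, 5, 5): truth gives 0; bid 5 gives 21 > 0. Violating.
Others bid (5, 5, 5, 11): truth gives 0; bid 11 gives 15 > 0. Violating.
Others bid (5, 5, 5, 18): truth gives 0; bid 18 gives 8 > 0. Violating.
Others bid (5, 5, 5, 22): truth gives 0; bid 22 gives 4 > 0. Violating.
Others bid (5, 5, 5, 26): truth gives 0; no alternative beats it.
Others bid (5, 5, 11, 26): truth gives 0; no alternative beats it.
(Checking all 625 profiles: 256 have a profitable deviation, 369 do not.)

256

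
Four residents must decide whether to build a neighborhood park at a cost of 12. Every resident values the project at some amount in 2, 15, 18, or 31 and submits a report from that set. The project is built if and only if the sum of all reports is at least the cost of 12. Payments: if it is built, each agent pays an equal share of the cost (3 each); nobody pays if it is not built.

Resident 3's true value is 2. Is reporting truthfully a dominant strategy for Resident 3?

Yes

Check each profile of the others' reports and compare truth against every alternative report.
Others report (2, 2, 2): truth gives 0, best alternative gives -1.
Others report (2, 2, 15): truth gives -1, best alternative gives -1.
Others report (2, 2, 18): truth gives -1, best alternative gives -1.
Others report (2, 2, 31): truth gives -1, best alternative gives -1.
Others report (2, 15, 2): truth gives -1, best alternative gives -1.
Others report (2, 15, 15): truth gives -1, best alternative gives -1.
(Remaining 58 profiles checked similarly; truth is weakly best in each.)
In every case the truthful report is at least as good as any alternative, so it is a dominant strategy.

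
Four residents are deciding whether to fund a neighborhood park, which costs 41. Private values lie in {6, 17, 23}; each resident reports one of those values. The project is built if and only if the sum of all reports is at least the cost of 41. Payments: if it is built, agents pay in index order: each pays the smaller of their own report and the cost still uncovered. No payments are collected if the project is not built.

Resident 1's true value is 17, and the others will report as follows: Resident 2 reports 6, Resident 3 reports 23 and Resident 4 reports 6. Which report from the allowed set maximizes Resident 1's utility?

6

Report 6: project built, pays 6, utility 17 - 6 = 11.
Report 17: project built, pays 17, utility 17 - 17 = 0.
Report 23: project built, pays 23, utility 17 - 23 = -6.
The best choice is 6 with utility 11.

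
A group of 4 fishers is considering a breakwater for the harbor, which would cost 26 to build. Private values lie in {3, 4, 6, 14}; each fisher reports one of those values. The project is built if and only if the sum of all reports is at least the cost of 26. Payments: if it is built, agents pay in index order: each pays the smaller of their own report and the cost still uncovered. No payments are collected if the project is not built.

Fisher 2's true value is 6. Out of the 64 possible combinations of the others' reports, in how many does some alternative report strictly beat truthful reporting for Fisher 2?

28

Others report (3, 6, 14): truth gives 0; report 3 gives 3 > 0. Violating.
Others report (3, 14, 6): truth gives 0; report 3 gives 3 > 0. Violating.
Others report (3, 14, 14): truth gives 0; report 3 gives 3 > 0. Violating.
Others report (4, 4, 14): truth gives 0; report 4 gives 2 > 0. Violating.
Others report (3, 3, 3): truth gives 0; no alternative beats it.
Others report (3, 3, 4): truth gives 0; no alternative beats it.
(Checking all 64 profiles: 28 have a profitable deviation, 36 do not.)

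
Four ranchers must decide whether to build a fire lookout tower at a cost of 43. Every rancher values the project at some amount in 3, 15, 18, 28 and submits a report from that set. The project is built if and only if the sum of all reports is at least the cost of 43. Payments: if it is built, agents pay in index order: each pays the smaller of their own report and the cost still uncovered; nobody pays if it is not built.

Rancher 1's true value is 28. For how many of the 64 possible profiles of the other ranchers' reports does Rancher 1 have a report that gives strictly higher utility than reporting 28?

57

Others report (3, 3, 28): truth gives 0; report 15 gives 13 > 0. Violating.
Others report (3, 15, 15): truth gives 0; report 15 gives 13 > 0. Violating.
Others report (3, 15, 18): truth gives 0; report 15 gives 13 > 0. Violating.
Others report (3, 15, 28): truth gives 0; report 3 gives 25 > 0. Violating.
Others report (3, 3, 3): truth gives 0; no alternative beats it.
Others report (3, 3, 15): truth gives 0; no alternative beats it.
(Checking all 64 profiles: 57 have a profitable deviation, 7 do not.)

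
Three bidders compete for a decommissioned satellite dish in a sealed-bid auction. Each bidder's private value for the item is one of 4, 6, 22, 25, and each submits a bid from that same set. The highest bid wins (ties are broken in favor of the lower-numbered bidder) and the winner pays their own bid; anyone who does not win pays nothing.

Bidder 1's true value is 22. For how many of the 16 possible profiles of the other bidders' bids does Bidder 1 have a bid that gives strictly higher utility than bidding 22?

4

Others bid (4, 4): truth gives 0; bid 4 gives 18 > 0. Violating.
Others bid (4, 6): truth gives 0; bid 6 gives 16 > 0. Violating.
Others bid (6, 4): truth gives 0; bid 6 gives 16 > 0. Violating.
Others bid (6, 6): truth gives 0; bid 6 gives 16 > 0. Violating.
Others bid (4, 22): truth gives 0; no alternative beats it.
Others bid (4, 25): truth gives 0; no alternative beats it.
(Checking all 16 profiles: 4 have a profitable deviation, 12 do not.)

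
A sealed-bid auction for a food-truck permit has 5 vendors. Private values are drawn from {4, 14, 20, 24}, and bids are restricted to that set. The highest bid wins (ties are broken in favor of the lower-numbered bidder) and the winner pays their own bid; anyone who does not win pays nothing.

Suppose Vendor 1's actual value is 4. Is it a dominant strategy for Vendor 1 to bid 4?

Yes

Check each profile of the others' bids and compare truth against every alternative bid.
Others bid (4, 4, 4, 4): truth gives 0, best alternative gives -10.
Others bid (4, 4, 4, 14): truth gives 0, best alternative gives -10.
Others bid (4, 4, 14, 4): truth gives 0, best alternative gives -10.
Others bid (4, 4, 14, 14): truth gives 0, best alternative gives -10.
Others bid (4, 14, 4, 4): truth gives 0, best alternative gives -10.
Others bid (4, 14, 4, 14): truth gives 0, best alternative gives -10.
(Remaining 250 profiles checked similarly; truth is weakly best in each.)
In every case the truthful bid is at least as good as any alternative, so it is a dominant strategy.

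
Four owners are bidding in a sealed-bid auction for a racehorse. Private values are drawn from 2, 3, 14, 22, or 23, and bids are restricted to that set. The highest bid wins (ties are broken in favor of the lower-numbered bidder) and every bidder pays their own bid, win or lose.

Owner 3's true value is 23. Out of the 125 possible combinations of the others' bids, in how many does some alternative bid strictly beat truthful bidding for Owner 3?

81

Others bid (2, 2, 2): truth gives 0; bid 3 gives 20 > 0. Violating.
Others bid (2, 2, 3): truth gives 0; bid 3 gives 20 > 0. Violating.
Others bid (2, 2, 14): truth gives 0; bid 14 gives 9 > 0. Violating.
Others bid (2, 2, 22): truth gives 0; bid 22 gives 1 > 0. Violating.
Others bid (2, 2, 23): truth gives 0; no alternative beats it.
Others bid (2, 3, 23): truth gives 0; no alternative beats it.
(Checking all 125 profiles: 81 have a profitable deviation, 44 do not.)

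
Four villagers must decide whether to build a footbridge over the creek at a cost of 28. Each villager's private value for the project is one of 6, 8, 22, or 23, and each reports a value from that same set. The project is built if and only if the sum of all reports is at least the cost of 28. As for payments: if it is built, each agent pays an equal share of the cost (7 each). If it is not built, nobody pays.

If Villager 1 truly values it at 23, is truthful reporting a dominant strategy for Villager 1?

Check each profile of the others' reports and compare truth against every alternative report.
Others report (6, 6, 6): truth gives 16, best alternative gives 16.
Others report (6, 6, 8): truth gives 16, best alternative gives 16.
Others report (6, 6, 22): truth gives 16, best alternative gives 16.
Others report (6, 6, 23): truth gives 16, best alternative gives 16.
Others report (6, 8, 6): truth gives 16, best alternative gives 16.
Others report (6, 8, 8): truth gives 16, best alternative gives 16.
(Remaining 58 profiles checked similarly; truth is weakly best in each.)
In every case the truthful report is at least as good as any alternative, so it is a dominant strategy.

Yes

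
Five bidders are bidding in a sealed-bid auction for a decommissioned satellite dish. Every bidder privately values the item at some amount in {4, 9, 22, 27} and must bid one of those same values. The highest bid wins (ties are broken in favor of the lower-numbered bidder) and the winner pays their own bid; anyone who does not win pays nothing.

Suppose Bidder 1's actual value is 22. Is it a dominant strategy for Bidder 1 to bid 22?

No

Consider the case where Bidder 2 bids 4, Bidder 3 bids 4, Bidder 4 bids 4 and Bidder 5 bids 4.
Truthful bid 22: wins, pays 22, utility 22 - 22 = 0.
Bid 4 instead: wins, pays 4, utility 22 - 4 = 18.
Since 18 > 0, bidding 4 is strictly better here, so truthful bidding is not dominant.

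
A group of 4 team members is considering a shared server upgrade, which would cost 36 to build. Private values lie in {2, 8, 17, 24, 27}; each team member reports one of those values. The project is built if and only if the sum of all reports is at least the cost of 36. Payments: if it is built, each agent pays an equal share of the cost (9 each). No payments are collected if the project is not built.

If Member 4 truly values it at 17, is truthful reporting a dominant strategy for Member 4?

Consider the case where Member 1 reports 2, Member 2 reports 2 and Member 3 reports 8.
Truthful report 17: project not built, utility 0.
Report 24 instead: project built, pays 9, utility 17 - 9 = 8.
Since 8 > 0, reporting 24 is strictly better here, so truthful reporting is not dominant.

No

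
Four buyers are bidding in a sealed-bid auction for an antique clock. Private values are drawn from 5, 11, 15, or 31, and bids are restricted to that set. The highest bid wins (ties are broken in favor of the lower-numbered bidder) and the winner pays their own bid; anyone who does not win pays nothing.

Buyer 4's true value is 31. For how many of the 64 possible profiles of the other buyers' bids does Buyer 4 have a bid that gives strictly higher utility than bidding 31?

8

Others bid (5, 5, 5): truth gives 0; bid 11 gives 20 > 0. Violating.
Others bid (5, 5, 11): truth gives 0; bid 15 gives 16 > 0. Violating.
Others bid (5, 11, 5): truth gives 0; bid 15 gives 16 > 0. Violating.
Others bid (5, 11, 11): truth gives 0; bid 15 gives 16 > 0. Violating.
Others bid (5, 5, 15): truth gives 0; no alternative beats it.
Others bid (5, 5, 31): truth gives 0; no alternative beats it.
(Checking all 64 profiles: 8 have a profitable deviation, 56 do not.)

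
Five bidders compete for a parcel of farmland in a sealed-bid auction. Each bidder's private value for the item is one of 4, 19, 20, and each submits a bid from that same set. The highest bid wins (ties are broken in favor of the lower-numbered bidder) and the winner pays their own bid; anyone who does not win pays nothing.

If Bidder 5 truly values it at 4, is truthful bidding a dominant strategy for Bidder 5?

Check each profile of the others' bids and compare truth against every alternative bid.
Others bid (4, 4, 4, 4): truth gives 0, best alternative gives -15.
Others bid (4, 4, 4, 19): truth gives 0, best alternative gives 0.
Others bid (4, 4, 4, 20): truth gives 0, best alternative gives 0.
Others bid (4, 4, 19, 4): truth gives 0, best alternative gives 0.
Others bid (4, 4, 19, 19): truth gives 0, best alternative gives 0.
Others bid (4, 4, 19, 20): truth gives 0, best alternative gives 0.
(Remaining 75 profiles checked similarly; truth is weakly best in each.)
In every case the truthful bid is at least as good as any alternative, so it is a dominant strategy.

Yes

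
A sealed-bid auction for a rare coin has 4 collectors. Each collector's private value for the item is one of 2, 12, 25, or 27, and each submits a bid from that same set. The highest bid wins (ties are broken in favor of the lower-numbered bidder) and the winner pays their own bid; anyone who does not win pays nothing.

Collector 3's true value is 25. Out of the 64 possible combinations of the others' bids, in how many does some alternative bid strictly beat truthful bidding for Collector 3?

2

Others bid (2, 2, 2): truth gives 0; bid 12 gives 13 > 0. Violating.
Others bid (2, 2, 12): truth gives 0; bid 12 gives 13 > 0. Violating.
Others bid (2, 2, 25): truth gives 0; no alternative beats it.
Others bid (2, 2, 27): truth gives 0; no alternative beats it.
(Checking all 64 profiles: 2 have a profitable deviation, 62 do not.)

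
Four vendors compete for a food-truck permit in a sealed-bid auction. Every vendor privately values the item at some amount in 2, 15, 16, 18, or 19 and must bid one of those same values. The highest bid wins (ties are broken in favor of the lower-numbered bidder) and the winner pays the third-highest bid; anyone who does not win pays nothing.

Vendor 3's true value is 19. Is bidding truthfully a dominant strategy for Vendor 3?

Yes

Check each profile of the others' bids and compare truth against every alternative bid.
Others bid (2, 2, 19): truth gives 17, best alternative gives 0.
Others bid (2, 18, 2): truth gives 17, best alternative gives 0.
Others bid (18, 2, 2): truth gives 17, best alternative gives 0.
Others bid (2, 15, 19): truth gives 4, best alternative gives 0.
Others bid (2, 18, 15): truth gives 4, best alternative gives 0.
Others bid (15, 2, 19): truth gives 4, best alternative gives 0.
(Remaining 119 profiles checked similarly; truth is weakly best in each.)
In every case the truthful bid is at least as good as any alternative, so it is a dominant strategy.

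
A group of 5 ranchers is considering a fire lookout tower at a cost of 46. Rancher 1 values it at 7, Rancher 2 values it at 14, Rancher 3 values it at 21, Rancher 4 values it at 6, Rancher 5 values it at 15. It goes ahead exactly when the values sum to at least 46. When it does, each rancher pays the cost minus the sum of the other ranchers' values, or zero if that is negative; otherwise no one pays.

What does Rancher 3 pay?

4

Total value 63 ≥ cost 46, so the project is built.
The other ranchers' values sum to 42.
Cost minus that sum is 46 - 42 = 4.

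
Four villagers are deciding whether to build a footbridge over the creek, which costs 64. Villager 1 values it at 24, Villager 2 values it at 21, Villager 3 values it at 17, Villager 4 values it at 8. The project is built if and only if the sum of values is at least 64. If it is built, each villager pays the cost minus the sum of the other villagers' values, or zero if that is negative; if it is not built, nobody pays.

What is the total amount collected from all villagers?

Total value 70 ≥ cost 64, so it is built.
Villager 1: others sum to 46; max(0, 64 - 46) = 18.
Villager 2: others sum to 49; max(0, 64 - 49) = 15.
Villager 3: others sum to 53; max(0, 64 - 53) = 11.
Villager 4: others sum to 62; max(0, 64 - 62) = 2.
Total collected = 18 + 15 + 11 + 2 = 46.

46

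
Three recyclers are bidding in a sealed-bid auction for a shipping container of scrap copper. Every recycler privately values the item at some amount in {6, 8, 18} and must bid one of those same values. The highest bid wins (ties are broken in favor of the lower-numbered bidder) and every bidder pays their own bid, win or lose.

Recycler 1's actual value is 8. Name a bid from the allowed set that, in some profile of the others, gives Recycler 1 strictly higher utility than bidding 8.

Suppose Recycler 2 bids 6 and Recycler 3 bids 6.
Bid 8: wins, pays 8, utility 8 - 8 = 0.
Bid 6: wins, pays 6, utility 8 - 6 = 2.
So bidding 6 beats truth here (2 > 0).

6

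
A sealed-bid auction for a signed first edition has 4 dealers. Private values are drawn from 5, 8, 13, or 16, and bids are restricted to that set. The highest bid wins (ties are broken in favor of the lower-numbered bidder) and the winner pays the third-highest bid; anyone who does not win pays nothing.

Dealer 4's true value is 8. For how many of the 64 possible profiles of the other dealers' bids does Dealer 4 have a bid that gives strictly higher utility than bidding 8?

Others bid (5, 5, 8): truth gives 0; bid 13 gives 3 > 0. Violating.
Others bid (5, 5, 13): truth gives 0; bid 16 gives 3 > 0. Violating.
Others bid (5, 8, 5): truth gives 0; bid 13 gives 3 > 0. Violating.
Others bid (5, 13, 5): truth gives 0; bid 16 gives 3 > 0. Violating.
Others bid (5, 5, 5): truth gives 3; no alternative beats it.
Others bid (5, 5, 16): truth gives 0; no alternative beats it.
(Checking all 64 profiles: 6 have a profitable deviation, 58 do not.)

6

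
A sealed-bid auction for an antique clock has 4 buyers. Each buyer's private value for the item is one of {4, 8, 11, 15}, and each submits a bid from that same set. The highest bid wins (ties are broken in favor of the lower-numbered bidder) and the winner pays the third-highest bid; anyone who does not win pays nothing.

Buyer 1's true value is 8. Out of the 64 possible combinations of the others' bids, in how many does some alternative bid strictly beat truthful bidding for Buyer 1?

6

Others bid (4, 4, 11): truth gives 0; bid 11 gives 4 > 0. Violating.
Others bid (4, 4, 15): truth gives 0; bid 15 gives 4 > 0. Violating.
Others bid (4, 11, 4): truth gives 0; bid 11 gives 4 > 0. Violating.
Others bid (4, 15, 4): truth gives 0; bid 15 gives 4 > 0. Violating.
Others bid (4, 4, 4): truth gives 4; no alternative beats it.
Others bid (4, 4, 8): truth gives 4; no alternative beats it.
(Checking all 64 profiles: 6 have a profitable deviation, 58 do not.)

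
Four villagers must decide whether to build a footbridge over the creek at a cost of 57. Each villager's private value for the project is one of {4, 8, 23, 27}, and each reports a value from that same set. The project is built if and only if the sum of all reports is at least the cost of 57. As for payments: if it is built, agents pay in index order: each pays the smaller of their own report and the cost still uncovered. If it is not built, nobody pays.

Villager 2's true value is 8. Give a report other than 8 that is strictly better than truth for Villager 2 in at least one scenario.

Suppose Villager 1 reports 4, Villager 3 reports 23 and Villager 4 reports 27.
Report 8: project built, pays 8, utility 8 - 8 = 0.
Report 4: project built, pays 4, utility 8 - 4 = 4.
So reporting 4 beats truth here (4 > 0).

4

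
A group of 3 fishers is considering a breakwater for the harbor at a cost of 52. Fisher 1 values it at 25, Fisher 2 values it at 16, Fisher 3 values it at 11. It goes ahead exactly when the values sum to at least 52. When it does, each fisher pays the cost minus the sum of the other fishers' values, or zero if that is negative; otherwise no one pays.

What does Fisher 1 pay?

Total value 52 ≥ cost 52, so the project is built.
The other fishers' values sum to 27.
Cost minus that sum is 52 - 27 = 25.

25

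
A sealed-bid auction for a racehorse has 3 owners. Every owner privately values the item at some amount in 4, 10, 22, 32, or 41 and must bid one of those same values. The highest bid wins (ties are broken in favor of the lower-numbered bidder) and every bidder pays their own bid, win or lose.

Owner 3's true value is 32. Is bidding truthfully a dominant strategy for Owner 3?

No

Consider the case where Owner 1 bids 4 and Owner 2 bids 4.
Truthful bid 32: wins, pays 32, utility 32 - 32 = 0.
Bid 10 instead: wins, pays 10, utility 32 - 10 = 22.
Since 22 > 0, bidding 10 is strictly better here, so truthful bidding is not dominant.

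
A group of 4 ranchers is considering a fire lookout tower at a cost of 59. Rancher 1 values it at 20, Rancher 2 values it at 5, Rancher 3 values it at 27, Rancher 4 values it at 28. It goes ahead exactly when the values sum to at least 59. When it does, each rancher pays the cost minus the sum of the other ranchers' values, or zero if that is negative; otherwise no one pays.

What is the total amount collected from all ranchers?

13

Total value 80 ≥ cost 59, so it is built.
Rancher 1: others sum to 60; max(0, 59 - 60) = 0.
Rancher 2: others sum to 75; max(0, 59 - 75) = 0.
Rancher 3: others sum to 53; max(0, 59 - 53) = 6.
Rancher 4: others sum to 52; max(0, 59 - 52) = 7.
Total collected = 0 + 0 + 6 + 7 = 13.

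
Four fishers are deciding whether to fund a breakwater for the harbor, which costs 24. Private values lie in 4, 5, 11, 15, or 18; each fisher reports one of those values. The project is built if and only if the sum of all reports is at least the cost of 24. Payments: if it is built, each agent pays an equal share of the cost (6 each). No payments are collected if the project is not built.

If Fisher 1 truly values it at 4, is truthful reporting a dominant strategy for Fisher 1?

Yes

Check each profile of the others' reports and compare truth against every alternative report.
Others report (4, 4, 11): truth gives 0, best alternative gives -2.
Others report (4, 11, 4): truth gives 0, best alternative gives -2.
Others report (11, 4, 4): truth gives 0, best alternative gives -2.
Others report (4, 4, 15): truth gives -2, best alternative gives -2.
Others report (4, 4, 18): truth gives -2, best alternative gives -2.
Others report (4, 5, 11): truth gives -2, best alternative gives -2.
(Remaining 119 profiles checked similarly; truth is weakly best in each.)
In every case the truthful report is at least as good as any alternative, so it is a dominant strategy.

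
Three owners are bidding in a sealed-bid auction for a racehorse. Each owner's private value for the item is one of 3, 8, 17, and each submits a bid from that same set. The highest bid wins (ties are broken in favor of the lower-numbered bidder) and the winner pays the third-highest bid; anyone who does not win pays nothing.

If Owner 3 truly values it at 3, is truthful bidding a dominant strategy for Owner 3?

Yes

Check each profile of the others' bids and compare truth against every alternative bid.
Others bid (3, 3): truth gives 0, best alternative gives 0.
Others bid (3, 8): truth gives 0, best alternative gives 0.
Others bid (3, 17): truth gives 0, best alternative gives 0.
Others bid (8, 3): truth gives 0, best alternative gives 0.
Others bid (8, 8): truth gives 0, best alternative gives 0.
Others bid (8, 17): truth gives 0, best alternative gives 0.
(Remaining 3 profiles checked similarly; truth is weakly best in each.)
In every case the truthful bid is at least as good as any alternative, so it is a dominant strategy.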